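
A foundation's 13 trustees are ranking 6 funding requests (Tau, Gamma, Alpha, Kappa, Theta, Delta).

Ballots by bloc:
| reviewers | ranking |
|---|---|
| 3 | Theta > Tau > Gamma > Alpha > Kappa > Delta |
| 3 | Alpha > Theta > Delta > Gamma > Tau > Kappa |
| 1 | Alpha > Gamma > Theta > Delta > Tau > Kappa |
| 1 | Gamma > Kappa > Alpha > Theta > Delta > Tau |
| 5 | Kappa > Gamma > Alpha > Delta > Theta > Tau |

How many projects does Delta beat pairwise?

1

Delta against each rival (13 reviewers):
Delta vs Tau: Delta wins 10–3.
Delta vs Gamma: Gamma, 10–3.
Delta–Alpha: Alpha 13–0.
Delta vs Kappa: 3+1 = 4 for Delta, 9 for Kappa — Kappa by 9–4.
Delta vs Theta: Delta preferred on 5 ballots; Theta wins 8–5.
Delta beats Tau; loses to Gamma, Alpha, Kappa, Theta — 1 pairwise win.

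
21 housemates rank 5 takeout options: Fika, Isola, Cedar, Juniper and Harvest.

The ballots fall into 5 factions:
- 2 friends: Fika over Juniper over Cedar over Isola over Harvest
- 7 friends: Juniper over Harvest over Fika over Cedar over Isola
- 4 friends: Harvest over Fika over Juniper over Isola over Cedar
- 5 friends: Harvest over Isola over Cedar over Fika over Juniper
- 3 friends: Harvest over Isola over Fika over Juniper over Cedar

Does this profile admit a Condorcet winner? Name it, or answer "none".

Harvest

Head-to-head results (21 friends):
Fika vs Isola: Fika preferred on 2+7+4 = 13 ballots; Fika wins 13–8.
Fika vs Cedar: Fika, 16–5.
Fika vs Juniper: Fika, 14–7.
Fika–Harvest: Harvest 19–2.
Isola vs Cedar: Isola wins 12–9.
Isola vs Juniper: Juniper wins 13–8.
Isola vs Harvest: Isola preferred on 2 ballots; Harvest wins 19–2.
Cedar vs Juniper: Juniper, 16–5.
Cedar vs Harvest: 2 to 19, Harvest.
Juniper–Harvest: Harvest 12–9.
Harvest defeats every rival head-to-head and is the Condorcet winner.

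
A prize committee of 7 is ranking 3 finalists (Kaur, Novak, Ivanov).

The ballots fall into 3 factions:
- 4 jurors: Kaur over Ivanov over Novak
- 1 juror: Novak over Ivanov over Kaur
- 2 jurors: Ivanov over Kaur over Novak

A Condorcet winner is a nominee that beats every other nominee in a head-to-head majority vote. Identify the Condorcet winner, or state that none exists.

Kaur

Check each pair by majority over 7 ballots:
Kaur–Novak: Kaur 6–1.
Kaur vs Ivanov: Kaur wins 4–3.
Novak–Ivanov: Ivanov 6–1.
Kaur wins every pairwise contest, so Kaur is the Condorcet winner.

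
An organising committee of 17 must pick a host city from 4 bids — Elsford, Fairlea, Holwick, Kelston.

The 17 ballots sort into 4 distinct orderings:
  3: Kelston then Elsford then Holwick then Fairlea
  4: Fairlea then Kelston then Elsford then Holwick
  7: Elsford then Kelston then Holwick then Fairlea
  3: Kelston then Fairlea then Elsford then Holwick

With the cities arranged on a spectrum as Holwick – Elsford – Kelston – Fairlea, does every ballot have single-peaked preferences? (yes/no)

Axis positions: Holwick=1, Elsford=2, Kelston=3, Fairlea=4.
Faction 1 (peak Kelston at position 3): ranking walks positions 3-2-1-4, expanding outward from the peak — single-peaked.
Faction 2 (peak Fairlea at position 4): ranking walks positions 4-3-2-1, expanding outward from the peak — single-peaked.
Faction 3 (peak Elsford at position 2): ranking walks positions 2-3-1-4, expanding outward from the peak — single-peaked.
Faction 4 (peak Kelston at position 3): ranking walks positions 3-4-2-1, expanding outward from the peak — single-peaked.
Every ranking is single-peaked on this axis.

yes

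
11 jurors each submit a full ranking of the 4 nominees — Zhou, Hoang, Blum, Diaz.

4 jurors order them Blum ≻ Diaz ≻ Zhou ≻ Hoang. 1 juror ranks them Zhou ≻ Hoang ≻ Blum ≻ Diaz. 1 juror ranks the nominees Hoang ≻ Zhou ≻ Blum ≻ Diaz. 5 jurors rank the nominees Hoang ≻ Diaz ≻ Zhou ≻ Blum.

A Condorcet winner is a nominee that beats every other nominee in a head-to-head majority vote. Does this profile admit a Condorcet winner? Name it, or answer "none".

Hoang

Pairwise majorities:
Zhou vs Hoang: Zhou is ranked higher on 4+1 = 5 ballots, Hoang on 6. Hoang wins 6–5.
Zhou vs Blum: 1+1+5 = 7 for Zhou, 4 for Blum — Zhou by 7–4.
Zhou vs Diaz: 1+1 = 2 for Zhou, 9 for Diaz — Diaz by 9–2.
Hoang vs Blum: 7 to 4, Hoang.
Hoang vs Diaz: 7 to 4, Hoang.
Blum vs Diaz: Blum is ranked higher on 4+1+1 = 6 ballots, Diaz on 5. Blum wins 6–5.
Hoang defeats every rival head-to-head and is the Condorcet winner.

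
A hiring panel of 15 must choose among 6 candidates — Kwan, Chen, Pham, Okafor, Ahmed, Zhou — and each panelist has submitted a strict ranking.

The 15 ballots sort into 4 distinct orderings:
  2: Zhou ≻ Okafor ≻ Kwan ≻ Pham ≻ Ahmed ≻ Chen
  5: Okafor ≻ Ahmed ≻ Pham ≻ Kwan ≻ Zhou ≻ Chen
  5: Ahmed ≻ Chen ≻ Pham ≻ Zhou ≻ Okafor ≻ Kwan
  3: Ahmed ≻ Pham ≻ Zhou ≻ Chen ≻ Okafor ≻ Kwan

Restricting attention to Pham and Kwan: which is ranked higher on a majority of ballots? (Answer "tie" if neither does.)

Ballots ranking Pham above Kwan: 5 + 5 + 3 = 13.
Ballots ranking Kwan above Pham: 15 − 13 = 2.
Pham wins the head-to-head 13–2.

Pham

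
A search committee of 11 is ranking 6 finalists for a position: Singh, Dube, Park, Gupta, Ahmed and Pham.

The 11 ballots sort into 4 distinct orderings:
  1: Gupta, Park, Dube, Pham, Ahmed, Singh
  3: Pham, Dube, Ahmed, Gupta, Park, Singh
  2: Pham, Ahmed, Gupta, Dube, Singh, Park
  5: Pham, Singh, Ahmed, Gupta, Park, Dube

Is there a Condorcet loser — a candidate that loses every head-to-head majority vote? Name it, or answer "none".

none

Pairwise majorities:
Singh vs Dube: Dube wins 6–5.
Singh vs Park: 2+5 = 7 for Singh, 4 for Park — Singh by 7–4.
Singh–Gupta: Gupta 6–5.
Singh vs Ahmed: 5 for Singh, 6 for Ahmed — Ahmed by 6–5.
Singh vs Pham: Singh is ranked higher on 0 ballots, Pham on 11. Pham wins 11–0.
Dube vs Park: 3+2 = 5 for Dube, 6 for Park — Park by 6–5.
Dube–Gupta: Gupta 8–3.
Dube vs Ahmed: 4 to 7, Ahmed.
Dube vs Pham: Pham, 10–1.
Park vs Gupta: Park preferred on 0 ballots; Gupta wins 11–0.
Park vs Ahmed: 1 for Park, 10 for Ahmed — Ahmed by 10–1.
Park vs Pham: Park is ranked higher on 1 ballot, Pham on 10. Pham wins 10–1.
Gupta vs Ahmed: Gupta is ranked higher on 1 ballot, Ahmed on 10. Ahmed wins 10–1.
Gupta vs Pham: Gupta is ranked higher on 1 ballot, Pham on 10. Pham wins 10–1.
Ahmed–Pham: Pham 11–0.
Each candidate has at least one pairwise win (Singh beats Park; Dube beats Singh; Park beats Dube; Gupta beats Singh; Ahmed beats Singh; Pham beats Singh) — no Condorcet loser.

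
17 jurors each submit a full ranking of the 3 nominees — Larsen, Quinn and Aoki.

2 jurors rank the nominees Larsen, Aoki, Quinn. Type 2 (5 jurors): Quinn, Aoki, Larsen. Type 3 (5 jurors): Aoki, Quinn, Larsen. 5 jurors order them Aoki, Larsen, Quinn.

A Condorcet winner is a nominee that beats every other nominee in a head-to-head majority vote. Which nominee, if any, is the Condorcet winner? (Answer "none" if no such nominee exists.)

Aoki

Pairwise majorities:
Larsen vs Quinn: Quinn wins 10–7.
Larsen vs Aoki: Aoki wins 15–2.
Quinn–Aoki: Aoki 12–5.
Aoki defeats every rival head-to-head and is the Condorcet winner.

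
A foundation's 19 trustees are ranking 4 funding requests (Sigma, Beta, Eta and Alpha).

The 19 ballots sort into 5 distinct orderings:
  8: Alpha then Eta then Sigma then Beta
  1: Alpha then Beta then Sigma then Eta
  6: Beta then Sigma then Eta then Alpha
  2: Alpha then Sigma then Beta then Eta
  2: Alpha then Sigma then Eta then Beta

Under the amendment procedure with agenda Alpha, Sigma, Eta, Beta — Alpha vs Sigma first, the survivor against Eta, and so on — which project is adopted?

Round 1: Alpha vs Sigma — 13–6, Alpha advances.
Round 2: Alpha vs Eta — 13–6, Alpha advances.
Round 3: Alpha vs Beta — 13–6, Alpha advances.
The agenda winner is Alpha.

Alpha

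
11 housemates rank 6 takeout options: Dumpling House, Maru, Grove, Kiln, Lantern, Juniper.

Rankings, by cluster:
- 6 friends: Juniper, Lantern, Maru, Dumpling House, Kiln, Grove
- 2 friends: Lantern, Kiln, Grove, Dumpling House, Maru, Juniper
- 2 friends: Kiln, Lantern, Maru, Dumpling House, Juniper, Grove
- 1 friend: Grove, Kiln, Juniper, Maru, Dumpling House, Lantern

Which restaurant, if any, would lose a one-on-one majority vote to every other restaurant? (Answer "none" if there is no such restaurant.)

Grove

Pairwise majorities:
Dumpling House vs Maru: Maru wins 9–2.
Dumpling House vs Grove: Dumpling House wins 8–3.
Dumpling House–Kiln: Dumpling House 6–5.
Dumpling House vs Lantern: 1 for Dumpling House, 10 for Lantern — Lantern by 10–1.
Dumpling House vs Juniper: Juniper wins 7–4.
Maru–Grove: Maru 8–3.
Maru vs Kiln: Maru is ranked higher on 6 ballots, Kiln on 5. Maru wins 6–5.
Maru vs Lantern: Lantern wins 10–1.
Maru vs Juniper: 2+2 = 4 for Maru, 7 for Juniper — Juniper by 7–4.
Grove–Kiln: Kiln 10–1.
Grove vs Lantern: 1 for Grove, 10 for Lantern — Lantern by 10–1.
Grove vs Juniper: Juniper, 8–3.
Kiln vs Lantern: Lantern wins 8–3.
Kiln vs Juniper: Kiln preferred on 2+2+1 = 5 ballots; Juniper wins 6–5.
Lantern vs Juniper: Juniper wins 7–4.
Grove loses to every other restaurant — it is the Condorcet loser.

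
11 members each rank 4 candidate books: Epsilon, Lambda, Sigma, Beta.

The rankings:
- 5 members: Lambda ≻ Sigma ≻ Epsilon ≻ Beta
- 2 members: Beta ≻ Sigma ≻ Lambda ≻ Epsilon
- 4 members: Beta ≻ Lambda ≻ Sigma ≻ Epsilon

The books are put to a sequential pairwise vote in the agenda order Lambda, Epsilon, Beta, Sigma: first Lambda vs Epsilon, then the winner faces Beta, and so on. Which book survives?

Beta

Round 1: Lambda vs Epsilon — 11–0, Lambda advances.
Round 2: Lambda vs Beta — 5–6, Beta advances.
Round 3: Beta vs Sigma — 6–5, Beta advances.
Beta survives the agenda.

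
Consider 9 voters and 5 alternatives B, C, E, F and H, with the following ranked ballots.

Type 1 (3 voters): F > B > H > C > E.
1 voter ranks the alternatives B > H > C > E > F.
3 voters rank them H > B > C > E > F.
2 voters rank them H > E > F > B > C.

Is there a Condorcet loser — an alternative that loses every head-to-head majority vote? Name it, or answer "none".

Pairwise majorities:
B–C: B 9–0.
B vs E: B preferred on 3+1+3 = 7 ballots; B wins 7–2.
B vs F: B preferred on 1+3 = 4 ballots; F wins 5–4.
B vs H: H, 5–4.
C vs E: C is ranked higher on 3+1+3 = 7 ballots, E on 2. C wins 7–2.
C vs F: C preferred on 1+3 = 4 ballots; F wins 5–4.
C vs H: C preferred on 0 ballots; H wins 9–0.
E vs F: E wins 6–3.
E vs H: H wins 9–0.
F vs H: 3 for F, 6 for H — H by 6–3.
No alternative is winless: B beats C; C beats E; E beats F; F beats B; H beats B. There is no Condorcet loser.

none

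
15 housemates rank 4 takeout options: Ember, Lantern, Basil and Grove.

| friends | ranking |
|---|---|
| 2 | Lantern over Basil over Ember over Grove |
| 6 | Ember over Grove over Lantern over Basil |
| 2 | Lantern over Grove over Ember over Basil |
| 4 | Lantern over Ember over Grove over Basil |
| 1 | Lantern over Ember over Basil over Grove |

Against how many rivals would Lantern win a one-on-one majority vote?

Lantern against each rival (15 friends):
Lantern vs Ember: Lantern wins 9–6.
Lantern vs Basil: Lantern, 15–0.
Lantern vs Grove: Lantern preferred on 2+2+4+1 = 9 ballots; Lantern wins 9–6.
Lantern beats Ember, Basil, Grove — 3 pairwise wins.

3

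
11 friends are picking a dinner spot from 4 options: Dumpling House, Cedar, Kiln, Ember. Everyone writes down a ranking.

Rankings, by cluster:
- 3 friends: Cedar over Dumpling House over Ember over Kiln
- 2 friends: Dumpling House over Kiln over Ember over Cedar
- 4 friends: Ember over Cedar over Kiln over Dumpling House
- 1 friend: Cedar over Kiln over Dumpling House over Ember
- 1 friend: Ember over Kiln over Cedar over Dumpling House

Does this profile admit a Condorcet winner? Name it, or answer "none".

none

Check each pair by majority over 11 ballots:
Dumpling House vs Cedar: 2 for Dumpling House, 9 for Cedar — Cedar by 9–2.
Dumpling House vs Kiln: 5 to 6, Kiln.
Dumpling House vs Ember: Dumpling House is ranked higher on 3+2+1 = 6 ballots, Ember on 5. Dumpling House wins 6–5.
Cedar vs Kiln: 3+4+1 = 8 for Cedar, 3 for Kiln — Cedar by 8–3.
Cedar vs Ember: Cedar preferred on 3+1 = 4 ballots; Ember wins 7–4.
Kiln vs Ember: 3 to 8, Ember.
Each restaurant drops at least one matchup (Dumpling House loses to Cedar; Cedar loses to Ember; Kiln loses to Cedar; Ember loses to Dumpling House); the cycle Dumpling House > Ember > Cedar > Dumpling House rules out a Condorcet winner.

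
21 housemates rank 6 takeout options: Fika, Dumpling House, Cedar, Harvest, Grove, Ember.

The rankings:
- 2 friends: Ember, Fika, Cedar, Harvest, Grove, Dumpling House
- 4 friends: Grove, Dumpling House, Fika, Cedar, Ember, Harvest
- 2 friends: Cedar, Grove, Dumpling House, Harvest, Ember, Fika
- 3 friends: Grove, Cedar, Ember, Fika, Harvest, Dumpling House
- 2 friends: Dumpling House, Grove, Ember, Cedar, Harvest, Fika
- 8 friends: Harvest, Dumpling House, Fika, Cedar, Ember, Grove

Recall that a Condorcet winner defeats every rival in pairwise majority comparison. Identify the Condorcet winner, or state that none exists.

none

Check each pair by majority over 21 ballots:
Fika vs Dumpling House: 2+3 = 5 for Fika, 16 for Dumpling House — Dumpling House by 16–5.
Fika vs Cedar: Fika is ranked higher on 2+4+8 = 14 ballots, Cedar on 7. Fika wins 14–7.
Fika vs Harvest: 9 to 12, Harvest.
Fika vs Grove: Fika is ranked higher on 2+8 = 10 ballots, Grove on 11. Grove wins 11–10.
Fika vs Ember: Fika preferred on 4+8 = 12 ballots; Fika wins 12–9.
Dumpling House vs Cedar: 4+2+8 = 14 for Dumpling House, 7 for Cedar — Dumpling House by 14–7.
Dumpling House vs Harvest: 8 to 13, Harvest.
Dumpling House vs Grove: 10 to 11, Grove.
Dumpling House vs Ember: 4+2+2+8 = 16 for Dumpling House, 5 for Ember — Dumpling House by 16–5.
Cedar vs Harvest: 2+4+2+3+2 = 13 for Cedar, 8 for Harvest — Cedar by 13–8.
Cedar vs Grove: 2+2+8 = 12 for Cedar, 9 for Grove — Cedar by 12–9.
Cedar vs Ember: Cedar is ranked higher on 4+2+3+8 = 17 ballots, Ember on 4. Cedar wins 17–4.
Harvest vs Grove: Harvest is ranked higher on 2+8 = 10 ballots, Grove on 11. Grove wins 11–10.
Harvest vs Ember: Harvest preferred on 2+8 = 10 ballots; Ember wins 11–10.
Grove vs Ember: Grove is ranked higher on 4+2+3+2 = 11 ballots, Ember on 10. Grove wins 11–10.
No restaurant is unbeaten: Fika loses to Dumpling House; Dumpling House loses to Harvest; Cedar loses to Fika; Harvest loses to Cedar; Grove loses to Cedar; Ember loses to Fika. In particular Fika → Cedar → Harvest → Fika is a majority cycle — no Condorcet winner exists.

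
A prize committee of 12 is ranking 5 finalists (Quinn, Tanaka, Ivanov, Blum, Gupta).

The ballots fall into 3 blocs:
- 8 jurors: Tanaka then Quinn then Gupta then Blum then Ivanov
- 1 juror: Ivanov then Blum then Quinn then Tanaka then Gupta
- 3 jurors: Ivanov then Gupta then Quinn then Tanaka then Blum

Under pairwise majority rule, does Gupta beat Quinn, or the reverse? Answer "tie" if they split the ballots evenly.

Quinn

Ballots ranking Gupta above Quinn: 3.
Ballots ranking Quinn above Gupta: 12 − 3 = 9.
Quinn wins the head-to-head 9–3.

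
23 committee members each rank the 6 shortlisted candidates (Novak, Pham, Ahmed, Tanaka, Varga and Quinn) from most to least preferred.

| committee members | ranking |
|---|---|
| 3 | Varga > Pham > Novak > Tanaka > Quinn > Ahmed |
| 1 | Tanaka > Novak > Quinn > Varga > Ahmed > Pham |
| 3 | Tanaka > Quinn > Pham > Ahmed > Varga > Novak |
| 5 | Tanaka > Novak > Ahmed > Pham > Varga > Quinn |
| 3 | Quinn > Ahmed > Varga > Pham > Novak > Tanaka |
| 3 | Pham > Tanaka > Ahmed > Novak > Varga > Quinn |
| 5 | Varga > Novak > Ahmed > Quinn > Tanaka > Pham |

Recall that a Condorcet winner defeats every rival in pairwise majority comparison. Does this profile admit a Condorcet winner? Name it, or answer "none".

Check each pair by majority over 23 ballots:
Novak–Pham: Pham 12–11.
Novak–Ahmed: Novak 14–9.
Novak vs Tanaka: Tanaka, 12–11.
Novak–Varga: Varga 14–9.
Novak vs Quinn: Novak, 17–6.
Pham vs Ahmed: Ahmed, 14–9.
Pham vs Tanaka: Tanaka wins 14–9.
Pham–Varga: Varga 12–11.
Pham vs Quinn: Quinn, 12–11.
Ahmed vs Tanaka: Tanaka wins 15–8.
Ahmed vs Varga: Ahmed, 14–9.
Ahmed vs Quinn: Ahmed wins 13–10.
Tanaka vs Varga: Tanaka, 12–11.
Tanaka vs Quinn: Tanaka wins 15–8.
Varga vs Quinn: Varga, 16–7.
Only Tanaka has no losses; Tanaka is the Condorcet winner.

Tanaka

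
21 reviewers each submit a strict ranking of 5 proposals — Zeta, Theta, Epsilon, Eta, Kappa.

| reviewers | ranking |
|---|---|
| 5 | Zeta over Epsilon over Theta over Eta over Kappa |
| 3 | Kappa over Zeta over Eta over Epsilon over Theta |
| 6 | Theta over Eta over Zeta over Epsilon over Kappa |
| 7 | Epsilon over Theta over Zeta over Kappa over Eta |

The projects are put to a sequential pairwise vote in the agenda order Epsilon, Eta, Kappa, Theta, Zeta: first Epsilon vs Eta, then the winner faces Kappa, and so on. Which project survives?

Zeta

Round 1: Epsilon vs Eta — 12–9, Epsilon advances.
Round 2: Epsilon vs Kappa — 18–3, Epsilon advances.
Round 3: Epsilon vs Theta — 15–6, Epsilon advances.
Round 4: Epsilon vs Zeta — 7–14, Zeta advances.
Zeta survives the agenda.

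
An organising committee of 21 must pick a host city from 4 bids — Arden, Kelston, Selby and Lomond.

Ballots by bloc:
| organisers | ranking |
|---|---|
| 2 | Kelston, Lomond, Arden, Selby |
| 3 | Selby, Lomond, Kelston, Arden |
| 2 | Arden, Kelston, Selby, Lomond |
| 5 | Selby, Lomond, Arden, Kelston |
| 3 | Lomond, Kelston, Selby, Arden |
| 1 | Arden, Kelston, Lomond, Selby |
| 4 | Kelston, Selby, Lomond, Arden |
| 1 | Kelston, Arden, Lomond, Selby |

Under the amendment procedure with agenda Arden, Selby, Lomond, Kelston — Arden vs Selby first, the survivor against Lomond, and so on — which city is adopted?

Round 1: Arden vs Selby — 6–15, Selby advances.
Round 2: Selby vs Lomond — 14–7, Selby advances.
Round 3: Selby vs Kelston — 8–13, Kelston advances.
Kelston survives the agenda.

Kelston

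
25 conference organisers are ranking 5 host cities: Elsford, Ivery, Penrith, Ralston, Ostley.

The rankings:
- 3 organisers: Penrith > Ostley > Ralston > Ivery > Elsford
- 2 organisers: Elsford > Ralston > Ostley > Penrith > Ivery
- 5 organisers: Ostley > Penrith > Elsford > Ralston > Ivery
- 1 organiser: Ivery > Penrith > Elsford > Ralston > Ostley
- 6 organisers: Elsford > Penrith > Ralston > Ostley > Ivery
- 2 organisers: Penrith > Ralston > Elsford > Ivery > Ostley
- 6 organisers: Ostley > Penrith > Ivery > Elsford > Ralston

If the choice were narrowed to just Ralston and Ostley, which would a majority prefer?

Ballots ranking Ralston above Ostley: 2 + 1 + 6 + 2 = 11.
Ballots ranking Ostley above Ralston: 25 − 11 = 14.
Ostley wins the head-to-head 14–11.

Ostley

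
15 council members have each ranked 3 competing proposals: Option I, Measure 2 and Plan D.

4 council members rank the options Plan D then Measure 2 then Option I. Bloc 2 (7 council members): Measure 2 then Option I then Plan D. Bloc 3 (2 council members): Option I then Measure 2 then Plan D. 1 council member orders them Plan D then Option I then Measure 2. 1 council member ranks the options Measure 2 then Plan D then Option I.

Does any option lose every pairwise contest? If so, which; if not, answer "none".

Plan D

Head-to-head results (15 council members):
Option I–Measure 2: Measure 2 12–3.
Option I vs Plan D: Option I is ranked higher on 7+2 = 9 ballots, Plan D on 6. Option I wins 9–6.
Measure 2 vs Plan D: 10 to 5, Measure 2.
Plan D loses to every other option — it is the Condorcet loser.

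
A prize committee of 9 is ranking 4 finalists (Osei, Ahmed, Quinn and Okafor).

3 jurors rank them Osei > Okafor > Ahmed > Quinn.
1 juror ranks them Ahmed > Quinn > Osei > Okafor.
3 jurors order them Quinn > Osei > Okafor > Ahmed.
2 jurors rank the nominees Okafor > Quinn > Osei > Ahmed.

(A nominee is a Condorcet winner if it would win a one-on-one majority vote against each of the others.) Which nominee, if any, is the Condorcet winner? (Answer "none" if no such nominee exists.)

Pairwise majorities:
Osei vs Ahmed: 3+3+2 = 8 for Osei, 1 for Ahmed — Osei by 8–1.
Osei vs Quinn: Osei preferred on 3 ballots; Quinn wins 6–3.
Osei vs Okafor: 3+1+3 = 7 for Osei, 2 for Okafor — Osei by 7–2.
Ahmed vs Quinn: Ahmed preferred on 3+1 = 4 ballots; Quinn wins 5–4.
Ahmed vs Okafor: Ahmed is ranked higher on 1 ballot, Okafor on 8. Okafor wins 8–1.
Quinn vs Okafor: Quinn is ranked higher on 1+3 = 4 ballots, Okafor on 5. Okafor wins 5–4.
Every nominee loses at least once (Osei loses to Quinn; Ahmed loses to Osei; Quinn loses to Okafor; Okafor loses to Osei). The majority relation contains the cycle Osei > Okafor > Quinn > Osei, so there is no Condorcet winner.

none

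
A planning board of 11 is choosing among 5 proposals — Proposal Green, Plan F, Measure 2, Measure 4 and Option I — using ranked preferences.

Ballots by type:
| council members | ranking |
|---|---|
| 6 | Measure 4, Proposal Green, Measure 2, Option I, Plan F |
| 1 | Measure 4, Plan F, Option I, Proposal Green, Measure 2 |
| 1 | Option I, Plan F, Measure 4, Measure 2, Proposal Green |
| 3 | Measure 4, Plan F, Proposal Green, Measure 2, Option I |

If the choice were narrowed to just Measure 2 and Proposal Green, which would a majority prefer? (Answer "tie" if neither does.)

Proposal Green

Ballots ranking Measure 2 above Proposal Green: 1.
Ballots ranking Proposal Green above Measure 2: 11 − 1 = 10.
Proposal Green wins the head-to-head 10–1.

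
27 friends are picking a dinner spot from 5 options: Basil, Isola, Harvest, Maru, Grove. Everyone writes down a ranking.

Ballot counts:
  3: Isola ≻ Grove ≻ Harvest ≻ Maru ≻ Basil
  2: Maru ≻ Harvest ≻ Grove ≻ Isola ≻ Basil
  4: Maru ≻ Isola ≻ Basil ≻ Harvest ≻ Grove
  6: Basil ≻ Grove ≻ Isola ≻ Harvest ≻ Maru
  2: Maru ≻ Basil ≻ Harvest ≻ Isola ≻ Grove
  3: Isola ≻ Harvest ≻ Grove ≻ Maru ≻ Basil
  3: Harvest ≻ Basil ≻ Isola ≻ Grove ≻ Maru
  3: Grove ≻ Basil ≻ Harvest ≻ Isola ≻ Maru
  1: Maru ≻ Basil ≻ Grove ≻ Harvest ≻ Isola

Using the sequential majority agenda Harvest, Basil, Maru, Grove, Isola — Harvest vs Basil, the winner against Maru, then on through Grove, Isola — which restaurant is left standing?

Round 1: Harvest vs Basil — 11–16, Basil advances.
Round 2: Basil vs Maru — 12–15, Maru advances.
Round 3: Maru vs Grove — 9–18, Grove advances.
Round 4: Grove vs Isola — 12–15, Isola advances.
The agenda winner is Isola.

Isola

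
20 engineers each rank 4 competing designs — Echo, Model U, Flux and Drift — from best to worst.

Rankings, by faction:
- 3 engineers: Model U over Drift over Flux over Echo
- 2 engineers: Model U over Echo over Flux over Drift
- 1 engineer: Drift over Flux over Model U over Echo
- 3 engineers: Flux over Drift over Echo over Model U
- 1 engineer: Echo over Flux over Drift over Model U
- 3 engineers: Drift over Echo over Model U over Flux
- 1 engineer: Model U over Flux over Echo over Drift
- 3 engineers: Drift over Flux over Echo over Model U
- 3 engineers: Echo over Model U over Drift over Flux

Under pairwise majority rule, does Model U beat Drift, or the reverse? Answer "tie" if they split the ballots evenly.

Ballots ranking Model U above Drift: 3 + 2 + 1 + 3 = 9.
Ballots ranking Drift above Model U: 20 − 9 = 11.
Drift wins the head-to-head 11–9.

Drift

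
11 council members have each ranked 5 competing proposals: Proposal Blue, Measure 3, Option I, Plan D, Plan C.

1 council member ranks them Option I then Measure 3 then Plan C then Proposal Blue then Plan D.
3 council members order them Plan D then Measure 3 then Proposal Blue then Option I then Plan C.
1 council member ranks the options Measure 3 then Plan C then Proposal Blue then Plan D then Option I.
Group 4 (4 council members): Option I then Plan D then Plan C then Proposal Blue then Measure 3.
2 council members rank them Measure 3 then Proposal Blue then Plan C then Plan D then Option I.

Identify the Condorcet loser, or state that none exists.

none

Pairwise majorities:
Proposal Blue vs Measure 3: Proposal Blue preferred on 4 ballots; Measure 3 wins 7–4.
Proposal Blue vs Option I: Proposal Blue, 6–5.
Proposal Blue vs Plan D: Proposal Blue is ranked higher on 1+1+2 = 4 ballots, Plan D on 7. Plan D wins 7–4.
Proposal Blue vs Plan C: Proposal Blue preferred on 3+2 = 5 ballots; Plan C wins 6–5.
Measure 3 vs Option I: Measure 3, 6–5.
Measure 3 vs Plan D: Plan D wins 7–4.
Measure 3 vs Plan C: Measure 3 preferred on 1+3+1+2 = 7 ballots; Measure 3 wins 7–4.
Option I vs Plan D: Plan D wins 6–5.
Option I vs Plan C: 8 to 3, Option I.
Plan D vs Plan C: Plan D, 7–4.
Each option has at least one pairwise win (Proposal Blue beats Option I; Measure 3 beats Proposal Blue; Option I beats Plan C; Plan D beats Proposal Blue; Plan C beats Proposal Blue) — no Condorcet loser.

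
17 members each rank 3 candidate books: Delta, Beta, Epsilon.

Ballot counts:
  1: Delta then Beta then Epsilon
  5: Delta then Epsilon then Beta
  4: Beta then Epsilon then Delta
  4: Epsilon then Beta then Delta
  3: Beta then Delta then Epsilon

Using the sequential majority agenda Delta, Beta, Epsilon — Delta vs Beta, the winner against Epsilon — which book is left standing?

Round 1: Delta vs Beta — 6–11, Beta advances.
Round 2: Beta vs Epsilon — 8–9, Epsilon advances.
Epsilon survives the agenda.

Epsilon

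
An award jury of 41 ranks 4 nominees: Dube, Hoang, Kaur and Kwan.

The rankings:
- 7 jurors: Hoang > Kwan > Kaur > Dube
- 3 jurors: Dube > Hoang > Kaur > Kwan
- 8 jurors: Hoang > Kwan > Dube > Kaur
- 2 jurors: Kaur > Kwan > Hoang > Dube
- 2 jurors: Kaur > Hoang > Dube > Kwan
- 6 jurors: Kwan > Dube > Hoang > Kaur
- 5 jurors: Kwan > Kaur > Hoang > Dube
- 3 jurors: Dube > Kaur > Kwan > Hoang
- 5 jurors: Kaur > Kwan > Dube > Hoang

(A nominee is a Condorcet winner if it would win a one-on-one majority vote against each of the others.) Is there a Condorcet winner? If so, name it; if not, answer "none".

Kwan

Pairwise majorities:
Dube vs Hoang: Dube preferred on 3+6+3+5 = 17 ballots; Hoang wins 24–17.
Dube vs Kaur: 3+8+6+3 = 20 for Dube, 21 for Kaur — Kaur by 21–20.
Dube vs Kwan: 8 to 33, Kwan.
Hoang vs Kaur: Hoang is ranked higher on 7+3+8+6 = 24 ballots, Kaur on 17. Hoang wins 24–17.
Hoang vs Kwan: Hoang is ranked higher on 7+3+8+2 = 20 ballots, Kwan on 21. Kwan wins 21–20.
Kaur vs Kwan: Kaur is ranked higher on 3+2+2+3+5 = 15 ballots, Kwan on 26. Kwan wins 26–15.
Kwan beats each of Dube, Hoang, Kaur — Kwan is the Condorcet winner.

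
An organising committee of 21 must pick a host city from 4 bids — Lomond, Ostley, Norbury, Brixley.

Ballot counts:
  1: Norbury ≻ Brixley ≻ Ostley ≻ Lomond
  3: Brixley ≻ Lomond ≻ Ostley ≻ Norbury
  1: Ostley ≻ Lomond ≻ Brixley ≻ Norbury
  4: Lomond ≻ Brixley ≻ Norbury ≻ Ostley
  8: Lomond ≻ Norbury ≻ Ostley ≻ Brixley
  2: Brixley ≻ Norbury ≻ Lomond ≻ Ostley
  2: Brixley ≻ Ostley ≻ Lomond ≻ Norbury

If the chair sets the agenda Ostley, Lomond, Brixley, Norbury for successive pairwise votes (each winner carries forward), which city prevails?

Lomond

Round 1: Ostley vs Lomond — 4–17, Lomond advances.
Round 2: Lomond vs Brixley — 13–8, Lomond advances.
Round 3: Lomond vs Norbury — 18–3, Lomond advances.
The agenda winner is Lomond.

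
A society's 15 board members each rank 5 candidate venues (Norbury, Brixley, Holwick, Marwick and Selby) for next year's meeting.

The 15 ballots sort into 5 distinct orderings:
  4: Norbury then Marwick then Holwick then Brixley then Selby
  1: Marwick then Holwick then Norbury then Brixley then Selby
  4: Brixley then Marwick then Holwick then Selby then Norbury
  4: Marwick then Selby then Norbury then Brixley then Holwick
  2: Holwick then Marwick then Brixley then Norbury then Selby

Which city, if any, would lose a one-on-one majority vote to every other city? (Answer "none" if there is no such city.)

Head-to-head results (15 organisers):
Norbury vs Brixley: Norbury preferred on 4+1+4 = 9 ballots; Norbury wins 9–6.
Norbury vs Holwick: Norbury wins 8–7.
Norbury vs Marwick: 4 to 11, Marwick.
Norbury vs Selby: Norbury preferred on 4+1+2 = 7 ballots; Selby wins 8–7.
Brixley vs Holwick: 8 to 7, Brixley.
Brixley vs Marwick: Brixley is ranked higher on 4 ballots, Marwick on 11. Marwick wins 11–4.
Brixley vs Selby: Brixley preferred on 4+1+4+2 = 11 ballots; Brixley wins 11–4.
Holwick vs Marwick: Holwick preferred on 2 ballots; Marwick wins 13–2.
Holwick–Selby: Holwick 11–4.
Marwick–Selby: Marwick 15–0.
No city is winless: Norbury beats Brixley; Brixley beats Holwick; Holwick beats Selby; Marwick beats Norbury; Selby beats Norbury. There is no Condorcet loser.

none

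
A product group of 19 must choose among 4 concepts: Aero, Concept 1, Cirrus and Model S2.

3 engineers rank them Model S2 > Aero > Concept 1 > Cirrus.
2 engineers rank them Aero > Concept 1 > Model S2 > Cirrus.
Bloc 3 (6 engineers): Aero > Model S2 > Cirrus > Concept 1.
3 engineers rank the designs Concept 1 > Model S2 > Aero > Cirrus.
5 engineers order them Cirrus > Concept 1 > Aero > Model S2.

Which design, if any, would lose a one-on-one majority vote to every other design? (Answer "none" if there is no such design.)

Pairwise majorities:
Aero vs Concept 1: Aero is ranked higher on 3+2+6 = 11 ballots, Concept 1 on 8. Aero wins 11–8.
Aero vs Cirrus: 3+2+6+3 = 14 for Aero, 5 for Cirrus — Aero by 14–5.
Aero–Model S2: Aero 13–6.
Concept 1–Cirrus: Cirrus 11–8.
Concept 1 vs Model S2: Concept 1 is ranked higher on 2+3+5 = 10 ballots, Model S2 on 9. Concept 1 wins 10–9.
Cirrus vs Model S2: Model S2, 14–5.
Each design has at least one pairwise win (Aero beats Concept 1; Concept 1 beats Model S2; Cirrus beats Concept 1; Model S2 beats Cirrus) — no Condorcet loser.

none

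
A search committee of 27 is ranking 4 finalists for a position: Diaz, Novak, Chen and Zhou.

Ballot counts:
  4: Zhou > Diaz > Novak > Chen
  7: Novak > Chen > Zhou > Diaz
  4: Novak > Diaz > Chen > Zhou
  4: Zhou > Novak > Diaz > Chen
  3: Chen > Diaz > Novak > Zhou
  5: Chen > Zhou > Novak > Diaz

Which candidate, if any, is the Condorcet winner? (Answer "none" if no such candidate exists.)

Check each pair by majority over 27 ballots:
Diaz vs Novak: Novak, 20–7.
Diaz vs Chen: Chen, 15–12.
Diaz–Zhou: Zhou 20–7.
Novak–Chen: Novak 19–8.
Novak vs Zhou: Novak, 14–13.
Chen vs Zhou: Chen, 19–8.
Novak defeats every rival head-to-head and is the Condorcet winner.

Novak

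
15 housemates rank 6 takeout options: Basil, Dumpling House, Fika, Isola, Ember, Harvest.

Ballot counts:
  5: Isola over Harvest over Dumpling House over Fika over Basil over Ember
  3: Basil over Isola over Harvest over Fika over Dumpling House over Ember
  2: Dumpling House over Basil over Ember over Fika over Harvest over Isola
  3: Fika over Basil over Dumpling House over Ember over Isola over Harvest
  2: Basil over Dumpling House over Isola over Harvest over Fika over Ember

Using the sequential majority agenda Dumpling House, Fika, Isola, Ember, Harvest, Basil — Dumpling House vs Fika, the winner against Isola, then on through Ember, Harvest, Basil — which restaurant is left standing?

Round 1: Dumpling House vs Fika — 9–6, Dumpling House advances.
Round 2: Dumpling House vs Isola — 7–8, Isola advances.
Round 3: Isola vs Ember — 10–5, Isola advances.
Round 4: Isola vs Harvest — 13–2, Isola advances.
Round 5: Isola vs Basil — 5–10, Basil advances.
Basil survives the agenda.

Basil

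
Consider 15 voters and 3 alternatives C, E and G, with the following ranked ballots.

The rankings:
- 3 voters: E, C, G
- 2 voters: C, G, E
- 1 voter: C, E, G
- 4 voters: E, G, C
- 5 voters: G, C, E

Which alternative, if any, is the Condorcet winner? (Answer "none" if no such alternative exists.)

none

Check each pair by majority over 15 ballots:
C vs E: 2+1+5 = 8 for C, 7 for E — C by 8–7.
C vs G: 3+2+1 = 6 for C, 9 for G — G by 9–6.
E vs G: E preferred on 3+1+4 = 8 ballots; E wins 8–7.
Each alternative drops at least one matchup (C loses to G; E loses to C; G loses to E); the cycle C beats E beats G beats C rules out a Condorcet winner.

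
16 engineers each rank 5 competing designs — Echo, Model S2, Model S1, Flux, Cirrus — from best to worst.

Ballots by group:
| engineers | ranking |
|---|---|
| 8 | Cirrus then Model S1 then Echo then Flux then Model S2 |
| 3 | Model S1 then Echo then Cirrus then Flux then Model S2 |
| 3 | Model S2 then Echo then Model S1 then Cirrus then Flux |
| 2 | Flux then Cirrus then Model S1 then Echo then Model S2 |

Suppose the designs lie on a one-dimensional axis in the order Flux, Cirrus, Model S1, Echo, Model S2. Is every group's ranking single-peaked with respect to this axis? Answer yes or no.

Axis positions: Flux=1, Cirrus=2, Model S1=3, Echo=4, Model S2=5.
Group 1 (peak Cirrus at position 2): ranking walks positions 2-3-4-1-5, expanding outward from the peak — single-peaked.
Group 2 (peak Model S1 at position 3): ranking walks positions 3-4-2-1-5, expanding outward from the peak — single-peaked.
Group 3 (peak Model S2 at position 5): ranking walks positions 5-4-3-2-1, expanding outward from the peak — single-peaked.
Group 4 (peak Flux at position 1): ranking walks positions 1-2-3-4-5, expanding outward from the peak — single-peaked.
Every ranking is single-peaked on this axis.

yes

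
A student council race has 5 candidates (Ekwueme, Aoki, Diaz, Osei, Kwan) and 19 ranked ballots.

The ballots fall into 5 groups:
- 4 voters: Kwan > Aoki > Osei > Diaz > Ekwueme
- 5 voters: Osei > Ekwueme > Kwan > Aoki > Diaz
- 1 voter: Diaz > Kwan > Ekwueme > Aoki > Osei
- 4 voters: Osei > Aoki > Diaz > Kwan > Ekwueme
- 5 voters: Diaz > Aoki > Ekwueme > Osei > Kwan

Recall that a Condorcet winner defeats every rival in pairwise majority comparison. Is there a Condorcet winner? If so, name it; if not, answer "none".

Check each pair by majority over 19 ballots:
Ekwueme vs Aoki: 6 to 13, Aoki.
Ekwueme vs Diaz: Ekwueme preferred on 5 ballots; Diaz wins 14–5.
Ekwueme vs Osei: Osei, 13–6.
Ekwueme–Kwan: Ekwueme 10–9.
Aoki vs Diaz: Aoki wins 13–6.
Aoki vs Osei: Aoki preferred on 4+1+5 = 10 ballots; Aoki wins 10–9.
Aoki vs Kwan: Aoki is ranked higher on 4+5 = 9 ballots, Kwan on 10. Kwan wins 10–9.
Diaz vs Osei: 6 to 13, Osei.
Diaz vs Kwan: Diaz wins 10–9.
Osei vs Kwan: Osei wins 14–5.
Every candidate loses at least once (Ekwueme loses to Aoki; Aoki loses to Kwan; Diaz loses to Aoki; Osei loses to Aoki; Kwan loses to Ekwueme). The majority relation contains the cycle Ekwueme → Kwan → Aoki → Ekwueme, so there is no Condorcet winner.

none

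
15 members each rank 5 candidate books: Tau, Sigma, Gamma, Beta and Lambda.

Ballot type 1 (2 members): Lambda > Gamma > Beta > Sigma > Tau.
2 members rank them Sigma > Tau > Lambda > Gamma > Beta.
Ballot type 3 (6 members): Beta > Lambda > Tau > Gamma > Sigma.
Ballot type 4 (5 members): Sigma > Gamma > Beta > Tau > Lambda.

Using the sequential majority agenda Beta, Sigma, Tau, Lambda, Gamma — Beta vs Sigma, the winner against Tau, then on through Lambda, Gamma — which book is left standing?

Round 1: Beta vs Sigma — 8–7, Beta advances.
Round 2: Beta vs Tau — 13–2, Beta advances.
Round 3: Beta vs Lambda — 11–4, Beta advances.
Round 4: Beta vs Gamma — 6–9, Gamma advances.
Gamma survives the agenda.

Gamma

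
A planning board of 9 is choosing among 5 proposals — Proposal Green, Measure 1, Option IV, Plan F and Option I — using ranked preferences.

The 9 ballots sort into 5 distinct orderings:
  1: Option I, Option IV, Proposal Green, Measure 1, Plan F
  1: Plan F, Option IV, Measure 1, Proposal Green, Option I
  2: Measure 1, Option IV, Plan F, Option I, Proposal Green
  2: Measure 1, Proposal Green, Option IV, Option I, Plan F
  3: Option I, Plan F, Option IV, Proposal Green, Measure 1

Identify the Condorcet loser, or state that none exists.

Pairwise majorities:
Proposal Green vs Measure 1: Measure 1, 5–4.
Proposal Green vs Option IV: Option IV wins 7–2.
Proposal Green vs Plan F: Plan F wins 6–3.
Proposal Green vs Option I: 1+2 = 3 for Proposal Green, 6 for Option I — Option I by 6–3.
Measure 1 vs Option IV: 4 to 5, Option IV.
Measure 1 vs Plan F: 5 to 4, Measure 1.
Measure 1–Option I: Measure 1 5–4.
Option IV vs Plan F: Option IV is ranked higher on 1+2+2 = 5 ballots, Plan F on 4. Option IV wins 5–4.
Option IV vs Option I: 5 to 4, Option IV.
Plan F vs Option I: 1+2 = 3 for Plan F, 6 for Option I — Option I by 6–3.
Proposal Green is beaten in every head-to-head and is the Condorcet loser.

Proposal Green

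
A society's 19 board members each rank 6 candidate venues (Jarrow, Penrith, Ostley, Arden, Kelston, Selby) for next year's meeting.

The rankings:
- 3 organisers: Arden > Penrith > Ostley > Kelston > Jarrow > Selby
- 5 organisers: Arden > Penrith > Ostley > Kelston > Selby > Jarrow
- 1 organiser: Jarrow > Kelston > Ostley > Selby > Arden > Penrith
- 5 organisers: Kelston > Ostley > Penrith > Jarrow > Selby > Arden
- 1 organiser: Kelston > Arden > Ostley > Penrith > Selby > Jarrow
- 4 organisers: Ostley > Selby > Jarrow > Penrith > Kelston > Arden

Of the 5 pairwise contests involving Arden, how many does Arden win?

Arden against each rival (19 organisers):
Arden–Jarrow: Jarrow 10–9.
Arden vs Penrith: 3+5+1+1 = 10 for Arden, 9 for Penrith — Arden by 10–9.
Arden vs Ostley: 3+5+1 = 9 for Arden, 10 for Ostley — Ostley by 10–9.
Arden vs Kelston: Arden is ranked higher on 3+5 = 8 ballots, Kelston on 11. Kelston wins 11–8.
Arden vs Selby: Arden preferred on 3+5+1 = 9 ballots; Selby wins 10–9.
Arden beats Penrith; loses to Jarrow, Ostley, Kelston, Selby — 1 pairwise win.

1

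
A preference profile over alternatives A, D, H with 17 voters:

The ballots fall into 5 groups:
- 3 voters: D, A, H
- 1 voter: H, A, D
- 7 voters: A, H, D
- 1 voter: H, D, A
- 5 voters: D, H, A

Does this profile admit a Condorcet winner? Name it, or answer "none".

Head-to-head results (17 voters):
A vs D: D wins 9–8.
A vs H: A, 10–7.
D vs H: H, 9–8.
Each alternative drops at least one matchup (A loses to D; D loses to H; H loses to A); the cycle A → H → D → A rules out a Condorcet winner.

none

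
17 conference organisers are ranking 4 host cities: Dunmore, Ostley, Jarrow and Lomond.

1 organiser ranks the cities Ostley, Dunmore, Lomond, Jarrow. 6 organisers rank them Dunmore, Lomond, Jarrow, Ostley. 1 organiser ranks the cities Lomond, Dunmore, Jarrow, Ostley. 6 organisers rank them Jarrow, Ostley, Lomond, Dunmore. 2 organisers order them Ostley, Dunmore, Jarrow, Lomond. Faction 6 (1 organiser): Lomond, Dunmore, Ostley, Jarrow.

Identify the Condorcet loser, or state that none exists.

Head-to-head results (17 organisers):
Dunmore vs Ostley: Ostley wins 9–8.
Dunmore vs Jarrow: Dunmore, 11–6.
Dunmore vs Lomond: 9 to 8, Dunmore.
Ostley vs Jarrow: 1+2+1 = 4 for Ostley, 13 for Jarrow — Jarrow by 13–4.
Ostley vs Lomond: Ostley, 9–8.
Jarrow vs Lomond: Lomond, 9–8.
Each city has at least one pairwise win (Dunmore beats Jarrow; Ostley beats Dunmore; Jarrow beats Ostley; Lomond beats Jarrow) — no Condorcet loser.

none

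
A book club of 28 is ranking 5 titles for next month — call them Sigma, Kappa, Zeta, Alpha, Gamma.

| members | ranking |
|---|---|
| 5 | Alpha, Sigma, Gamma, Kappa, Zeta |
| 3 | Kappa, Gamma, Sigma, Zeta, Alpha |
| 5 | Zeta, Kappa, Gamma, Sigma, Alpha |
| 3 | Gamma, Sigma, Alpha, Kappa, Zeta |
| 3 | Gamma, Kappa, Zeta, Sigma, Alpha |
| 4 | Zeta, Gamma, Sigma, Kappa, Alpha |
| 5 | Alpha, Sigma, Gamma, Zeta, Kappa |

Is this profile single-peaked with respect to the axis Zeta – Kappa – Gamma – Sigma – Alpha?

Axis positions: Zeta=1, Kappa=2, Gamma=3, Sigma=4, Alpha=5.
Faction 1 (peak Alpha at position 5): ranking walks positions 5-4-3-2-1, expanding outward from the peak — single-peaked.
Faction 2 (peak Kappa at position 2): ranking walks positions 2-3-4-1-5, expanding outward from the peak — single-peaked.
Faction 3 (peak Zeta at position 1): ranking walks positions 1-2-3-4-5, expanding outward from the peak — single-peaked.
Faction 4 (peak Gamma at position 3): ranking walks positions 3-4-5-2-1, expanding outward from the peak — single-peaked.
Faction 5 (peak Gamma at position 3): ranking walks positions 3-2-1-4-5, expanding outward from the peak — single-peaked.
Faction 6: ranking walks positions 1-3-4-2-5; Gamma is ranked above Kappa even though Kappa lies between Gamma and the peak Zeta on the axis — preferences dip and rise again. Not single-peaked.
Faction 7: ranking walks positions 5-4-3-1-2; Zeta is ranked above Kappa even though Kappa lies between Zeta and the peak Alpha on the axis — preferences dip and rise again. Not single-peaked.
Faction 6 violates single-peakedness, so the profile is not single-peaked on this axis.

no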